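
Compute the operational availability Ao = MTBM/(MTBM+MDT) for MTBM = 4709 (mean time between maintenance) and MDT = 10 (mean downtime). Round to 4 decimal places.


MTBM = 4709
MDT = 10
MTBM + MDT = 4719
Ao = 4709 / 4719
Ao = 0.9979

0.9979


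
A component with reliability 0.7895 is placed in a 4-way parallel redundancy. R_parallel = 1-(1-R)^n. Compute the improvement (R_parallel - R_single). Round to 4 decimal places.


R_single = 0.7895, n = 4
1 - R_single = 0.2105
(1 - R_single)^n = 0.2105^4 = 0.002
R_parallel = 1 - 0.002 = 0.998
Improvement = 0.998 - 0.7895
Improvement = 0.2085

0.2085


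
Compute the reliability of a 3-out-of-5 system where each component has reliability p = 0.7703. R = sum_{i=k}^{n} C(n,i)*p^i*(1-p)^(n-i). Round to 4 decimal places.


k = 3, n = 5, p = 0.7703
i=3: C(5,3)=10 * 0.7703^3 * 0.2297^2 = 0.2412
i=4: C(5,4)=5 * 0.7703^4 * 0.2297^1 = 0.4044
i=5: C(5,5)=1 * 0.7703^5 * 0.2297^0 = 0.2712
R = sum of terms = 0.9167

0.9167


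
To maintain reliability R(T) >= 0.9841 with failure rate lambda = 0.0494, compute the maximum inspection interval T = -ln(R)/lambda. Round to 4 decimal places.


R_target = 0.9841
lambda = 0.0494
-ln(0.9841) = 0.016
T = 0.016 / 0.0494
T = 0.3244

0.3244


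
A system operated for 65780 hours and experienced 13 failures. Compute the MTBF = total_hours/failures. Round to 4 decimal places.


total_hours = 65780
failures = 13
MTBF = 65780 / 13
MTBF = 5060.0

5060.0


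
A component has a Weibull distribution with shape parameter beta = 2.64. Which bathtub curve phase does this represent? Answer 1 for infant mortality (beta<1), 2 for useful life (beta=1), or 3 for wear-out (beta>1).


beta = 2.64
Compare beta to 1:
beta < 1 => infant mortality (phase 1)
beta = 1 => useful life (phase 2)
beta > 1 => wear-out (phase 3)
Since beta = 2.64, this is wear-out (increasing failure rate)
Phase = 3

3


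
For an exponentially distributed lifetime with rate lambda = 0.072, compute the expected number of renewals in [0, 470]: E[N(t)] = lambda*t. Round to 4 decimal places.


lambda = 0.072
t = 470
E[N(t)] = lambda * t
E[N(t)] = 0.072 * 470
E[N(t)] = 33.84

33.84


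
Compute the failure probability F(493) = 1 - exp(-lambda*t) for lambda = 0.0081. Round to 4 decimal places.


lambda = 0.0081, t = 493
lambda * t = 3.9933
exp(-3.9933) = 0.0184
F(t) = 1 - 0.0184
F(t) = 0.9816

0.9816


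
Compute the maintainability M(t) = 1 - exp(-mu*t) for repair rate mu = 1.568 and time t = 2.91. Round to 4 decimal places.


mu = 1.568, t = 2.91
mu * t = 1.568 * 2.91 = 4.5629
exp(-4.5629) = 0.0104
M(t) = 1 - 0.0104
M(t) = 0.9896

0.9896


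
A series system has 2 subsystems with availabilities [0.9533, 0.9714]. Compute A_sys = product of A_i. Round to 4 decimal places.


Subsystems: [0.9533, 0.9714]
After subsystem 1 (A=0.9533): product = 0.9533
After subsystem 2 (A=0.9714): product = 0.926
A_sys = 0.926

0.926


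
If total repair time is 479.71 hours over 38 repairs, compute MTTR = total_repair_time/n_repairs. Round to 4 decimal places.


total_repair_time = 479.71
n_repairs = 38
MTTR = 479.71 / 38
MTTR = 12.6239

12.6239


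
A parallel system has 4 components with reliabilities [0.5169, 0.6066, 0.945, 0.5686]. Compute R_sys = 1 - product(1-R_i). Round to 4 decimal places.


Components: [0.5169, 0.6066, 0.945, 0.5686]
(1 - 0.5169) = 0.4831, running product = 0.4831
(1 - 0.6066) = 0.3934, running product = 0.1901
(1 - 0.945) = 0.055, running product = 0.0105
(1 - 0.5686) = 0.4314, running product = 0.0045
Product of (1-R_i) = 0.0045
R_sys = 1 - 0.0045 = 0.9955

0.9955


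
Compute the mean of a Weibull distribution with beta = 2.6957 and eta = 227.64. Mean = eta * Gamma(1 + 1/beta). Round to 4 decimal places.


beta = 2.6957, eta = 227.64
1/beta = 0.371
1 + 1/beta = 1.371
Gamma(1.371) = 0.8892
Mean = 227.64 * 0.8892
Mean = 202.4254

202.4254


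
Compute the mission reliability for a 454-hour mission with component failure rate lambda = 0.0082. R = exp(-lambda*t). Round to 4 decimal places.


lambda = 0.0082
mission_time = 454
lambda * t = 0.0082 * 454 = 3.7228
R = exp(-3.7228)
R = 0.0242

0.0242


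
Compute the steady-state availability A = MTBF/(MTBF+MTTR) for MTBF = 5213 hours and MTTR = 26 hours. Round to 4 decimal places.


MTBF = 5213
MTTR = 26
MTBF + MTTR = 5239
A = 5213 / 5239
A = 0.995

0.995


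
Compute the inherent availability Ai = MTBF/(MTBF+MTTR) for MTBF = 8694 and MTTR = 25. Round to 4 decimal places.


MTBF = 8694
MTTR = 25
MTBF + MTTR = 8719
Ai = 8694 / 8719
Ai = 0.9971

0.9971


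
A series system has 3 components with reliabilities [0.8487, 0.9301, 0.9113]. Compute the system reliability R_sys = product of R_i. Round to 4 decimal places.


Components: [0.8487, 0.9301, 0.9113]
After component 1 (R=0.8487): product = 0.8487
After component 2 (R=0.9301): product = 0.7894
After component 3 (R=0.9113): product = 0.7194
R_sys = 0.7194

0.7194


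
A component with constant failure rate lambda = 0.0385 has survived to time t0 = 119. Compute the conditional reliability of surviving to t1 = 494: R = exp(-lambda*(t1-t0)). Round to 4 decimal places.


lambda = 0.0385
t0 = 119, t1 = 494
t1 - t0 = 375
lambda * (t1-t0) = 0.0385 * 375 = 14.4375
R = exp(-14.4375)
R = 0.0

0.0


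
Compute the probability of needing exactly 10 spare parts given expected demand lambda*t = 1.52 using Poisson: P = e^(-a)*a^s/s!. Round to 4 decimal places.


a = 1.52, s = 10
e^(-a) = e^(-1.52) = 0.2187
a^s = 1.52^10 = 65.8318
s! = 3628800
P = 0.2187 * 65.8318 / 3628800
P = 0.0

0.0


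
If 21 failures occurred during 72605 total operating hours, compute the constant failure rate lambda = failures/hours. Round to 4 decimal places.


failures = 21
total_hours = 72605
lambda = 21 / 72605
lambda = 0.0003

0.0003


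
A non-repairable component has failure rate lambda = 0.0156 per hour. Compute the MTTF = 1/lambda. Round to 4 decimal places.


lambda = 0.0156
MTTF = 1 / 0.0156
MTTF = 64.1026

64.1026


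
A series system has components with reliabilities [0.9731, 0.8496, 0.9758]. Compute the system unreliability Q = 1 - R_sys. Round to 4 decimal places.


Components: [0.9731, 0.8496, 0.9758]
After component 1: product = 0.9731
After component 2: product = 0.8267
After component 3: product = 0.8067
R_sys = 0.8067
Q = 1 - 0.8067 = 0.1933

0.1933


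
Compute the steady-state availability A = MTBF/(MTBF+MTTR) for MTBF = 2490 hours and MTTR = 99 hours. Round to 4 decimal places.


MTBF = 2490
MTTR = 99
MTBF + MTTR = 2589
A = 2490 / 2589
A = 0.9618

0.9618


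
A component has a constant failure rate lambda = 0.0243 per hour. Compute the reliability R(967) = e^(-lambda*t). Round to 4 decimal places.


lambda = 0.0243
t = 967
lambda * t = 23.4981
R(t) = e^(-23.4981)
R(t) = 0.0

0.0


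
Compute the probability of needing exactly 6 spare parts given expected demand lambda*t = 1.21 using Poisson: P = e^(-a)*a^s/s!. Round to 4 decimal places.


a = 1.21, s = 6
e^(-a) = e^(-1.21) = 0.2982
a^s = 1.21^6 = 3.1384
s! = 720
P = 0.2982 * 3.1384 / 720
P = 0.0013

0.0013


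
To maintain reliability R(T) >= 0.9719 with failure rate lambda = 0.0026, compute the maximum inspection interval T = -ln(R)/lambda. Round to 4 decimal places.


R_target = 0.9719
lambda = 0.0026
-ln(0.9719) = 0.0285
T = 0.0285 / 0.0026
T = 10.9624

10.9624


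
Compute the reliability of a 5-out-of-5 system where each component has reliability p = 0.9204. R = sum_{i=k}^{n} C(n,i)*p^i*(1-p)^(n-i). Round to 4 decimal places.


k = 5, n = 5, p = 0.9204
i=5: C(5,5)=1 * 0.9204^5 * 0.0796^0 = 0.6605
R = sum of terms = 0.6605

0.6605


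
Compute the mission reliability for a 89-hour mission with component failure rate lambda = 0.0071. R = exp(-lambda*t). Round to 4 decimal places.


lambda = 0.0071
mission_time = 89
lambda * t = 0.0071 * 89 = 0.6319
R = exp(-0.6319)
R = 0.5316

0.5316


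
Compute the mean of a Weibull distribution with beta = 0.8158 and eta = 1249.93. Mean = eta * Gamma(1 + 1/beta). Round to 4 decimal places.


beta = 0.8158, eta = 1249.93
1/beta = 1.2258
1 + 1/beta = 2.2258
Gamma(2.2258) = 1.1176
Mean = 1249.93 * 1.1176
Mean = 1396.9095

1396.9095


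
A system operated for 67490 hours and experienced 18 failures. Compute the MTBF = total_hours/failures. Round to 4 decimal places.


total_hours = 67490
failures = 18
MTBF = 67490 / 18
MTBF = 3749.4444

3749.4444


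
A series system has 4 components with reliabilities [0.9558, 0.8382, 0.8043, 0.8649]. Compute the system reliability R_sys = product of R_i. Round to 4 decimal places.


Components: [0.9558, 0.8382, 0.8043, 0.8649]
After component 1 (R=0.9558): product = 0.9558
After component 2 (R=0.8382): product = 0.8012
After component 3 (R=0.8043): product = 0.6444
After component 4 (R=0.8649): product = 0.5573
R_sys = 0.5573

0.5573


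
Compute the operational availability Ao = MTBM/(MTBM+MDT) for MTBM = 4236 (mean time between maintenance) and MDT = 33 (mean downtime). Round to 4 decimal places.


MTBM = 4236
MDT = 33
MTBM + MDT = 4269
Ao = 4236 / 4269
Ao = 0.9923

0.9923


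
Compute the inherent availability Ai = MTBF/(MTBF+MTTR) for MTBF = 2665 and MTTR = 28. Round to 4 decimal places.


MTBF = 2665
MTTR = 28
MTBF + MTTR = 2693
Ai = 2665 / 2693
Ai = 0.9896

0.9896


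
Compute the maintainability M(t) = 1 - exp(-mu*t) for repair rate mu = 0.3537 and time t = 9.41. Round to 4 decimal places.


mu = 0.3537, t = 9.41
mu * t = 0.3537 * 9.41 = 3.3283
exp(-3.3283) = 0.0359
M(t) = 1 - 0.0359
M(t) = 0.9641

0.9641


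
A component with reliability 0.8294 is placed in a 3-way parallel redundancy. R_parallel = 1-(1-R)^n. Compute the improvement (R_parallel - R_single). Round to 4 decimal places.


R_single = 0.8294, n = 3
1 - R_single = 0.1706
(1 - R_single)^n = 0.1706^3 = 0.005
R_parallel = 1 - 0.005 = 0.995
Improvement = 0.995 - 0.8294
Improvement = 0.1656

0.1656


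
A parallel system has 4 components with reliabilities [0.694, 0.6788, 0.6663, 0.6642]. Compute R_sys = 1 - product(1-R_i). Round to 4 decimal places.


Components: [0.694, 0.6788, 0.6663, 0.6642]
(1 - 0.694) = 0.306, running product = 0.306
(1 - 0.6788) = 0.3212, running product = 0.0983
(1 - 0.6663) = 0.3337, running product = 0.0328
(1 - 0.6642) = 0.3358, running product = 0.011
Product of (1-R_i) = 0.011
R_sys = 1 - 0.011 = 0.989

0.989


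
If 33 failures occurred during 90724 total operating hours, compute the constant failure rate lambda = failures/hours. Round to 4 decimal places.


failures = 33
total_hours = 90724
lambda = 33 / 90724
lambda = 0.0004

0.0004


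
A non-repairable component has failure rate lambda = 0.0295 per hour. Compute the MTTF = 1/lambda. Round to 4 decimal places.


lambda = 0.0295
MTTF = 1 / 0.0295
MTTF = 33.8983

33.8983


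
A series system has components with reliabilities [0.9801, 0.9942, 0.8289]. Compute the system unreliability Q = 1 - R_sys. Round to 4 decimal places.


Components: [0.9801, 0.9942, 0.8289]
After component 1: product = 0.9801
After component 2: product = 0.9744
After component 3: product = 0.8077
R_sys = 0.8077
Q = 1 - 0.8077 = 0.1923

0.1923


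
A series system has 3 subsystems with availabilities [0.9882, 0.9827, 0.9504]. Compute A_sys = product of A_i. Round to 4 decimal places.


Subsystems: [0.9882, 0.9827, 0.9504]
After subsystem 1 (A=0.9882): product = 0.9882
After subsystem 2 (A=0.9827): product = 0.9711
After subsystem 3 (A=0.9504): product = 0.9229
A_sys = 0.9229

0.9229


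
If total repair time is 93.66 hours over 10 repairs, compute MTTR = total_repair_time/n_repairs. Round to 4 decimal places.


total_repair_time = 93.66
n_repairs = 10
MTTR = 93.66 / 10
MTTR = 9.366

9.366


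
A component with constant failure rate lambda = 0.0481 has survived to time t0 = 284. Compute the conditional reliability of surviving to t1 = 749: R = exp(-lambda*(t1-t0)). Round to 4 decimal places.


lambda = 0.0481
t0 = 284, t1 = 749
t1 - t0 = 465
lambda * (t1-t0) = 0.0481 * 465 = 22.3665
R = exp(-22.3665)
R = 0.0

0.0


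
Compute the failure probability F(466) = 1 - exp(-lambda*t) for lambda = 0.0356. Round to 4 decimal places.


lambda = 0.0356, t = 466
lambda * t = 16.5896
exp(-16.5896) = 0.0
F(t) = 1 - 0.0
F(t) = 1.0

1.0


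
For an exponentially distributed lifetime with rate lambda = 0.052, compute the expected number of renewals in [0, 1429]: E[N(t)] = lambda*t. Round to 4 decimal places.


lambda = 0.052
t = 1429
E[N(t)] = lambda * t
E[N(t)] = 0.052 * 1429
E[N(t)] = 74.308

74.308


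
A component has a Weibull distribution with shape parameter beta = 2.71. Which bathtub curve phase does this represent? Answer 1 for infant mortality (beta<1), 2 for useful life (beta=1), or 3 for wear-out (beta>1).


beta = 2.71
Compare beta to 1:
beta < 1 => infant mortality (phase 1)
beta = 1 => useful life (phase 2)
beta > 1 => wear-out (phase 3)
Since beta = 2.71, this is wear-out (increasing failure rate)
Phase = 3

3


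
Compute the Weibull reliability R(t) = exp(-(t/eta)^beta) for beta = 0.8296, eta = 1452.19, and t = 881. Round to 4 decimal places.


beta = 0.8296, eta = 1452.19, t = 881
t/eta = 881 / 1452.19 = 0.6067
(t/eta)^beta = 0.6067^0.8296 = 0.6606
R(t) = exp(-0.6606)
R(t) = 0.5165

0.5165


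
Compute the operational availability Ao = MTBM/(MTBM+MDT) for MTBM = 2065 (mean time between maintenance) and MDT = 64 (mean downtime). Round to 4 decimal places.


MTBM = 2065
MDT = 64
MTBM + MDT = 2129
Ao = 2065 / 2129
Ao = 0.9699

0.9699


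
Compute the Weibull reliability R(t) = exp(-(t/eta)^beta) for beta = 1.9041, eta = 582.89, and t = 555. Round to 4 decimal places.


beta = 1.9041, eta = 582.89, t = 555
t/eta = 555 / 582.89 = 0.9522
(t/eta)^beta = 0.9522^1.9041 = 0.9109
R(t) = exp(-0.9109)
R(t) = 0.4022

0.4022


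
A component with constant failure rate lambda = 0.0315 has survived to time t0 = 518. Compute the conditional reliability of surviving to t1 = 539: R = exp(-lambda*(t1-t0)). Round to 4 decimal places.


lambda = 0.0315
t0 = 518, t1 = 539
t1 - t0 = 21
lambda * (t1-t0) = 0.0315 * 21 = 0.6615
R = exp(-0.6615)
R = 0.5161

0.5161


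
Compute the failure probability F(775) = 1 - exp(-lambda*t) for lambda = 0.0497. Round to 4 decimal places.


lambda = 0.0497, t = 775
lambda * t = 38.5175
exp(-38.5175) = 0.0
F(t) = 1 - 0.0
F(t) = 1.0

1.0


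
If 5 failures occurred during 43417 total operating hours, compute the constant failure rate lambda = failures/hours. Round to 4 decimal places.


failures = 5
total_hours = 43417
lambda = 5 / 43417
lambda = 0.0001

0.0001


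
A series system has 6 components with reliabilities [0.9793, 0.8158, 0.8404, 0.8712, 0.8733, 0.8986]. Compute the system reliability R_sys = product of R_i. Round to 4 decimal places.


Components: [0.9793, 0.8158, 0.8404, 0.8712, 0.8733, 0.8986]
After component 1 (R=0.9793): product = 0.9793
After component 2 (R=0.8158): product = 0.7989
After component 3 (R=0.8404): product = 0.6714
After component 4 (R=0.8712): product = 0.5849
After component 5 (R=0.8733): product = 0.5108
After component 6 (R=0.8986): product = 0.459
R_sys = 0.459

0.459


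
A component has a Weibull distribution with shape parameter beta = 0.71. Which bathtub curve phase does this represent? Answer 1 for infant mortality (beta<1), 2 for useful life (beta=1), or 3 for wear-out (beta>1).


beta = 0.71
Compare beta to 1:
beta < 1 => infant mortality (phase 1)
beta = 1 => useful life (phase 2)
beta > 1 => wear-out (phase 3)
Since beta = 0.71, this is infant mortality (decreasing failure rate)
Phase = 1

1


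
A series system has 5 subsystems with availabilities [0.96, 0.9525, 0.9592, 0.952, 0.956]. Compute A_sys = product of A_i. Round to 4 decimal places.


Subsystems: [0.96, 0.9525, 0.9592, 0.952, 0.956]
After subsystem 1 (A=0.96): product = 0.96
After subsystem 2 (A=0.9525): product = 0.9144
After subsystem 3 (A=0.9592): product = 0.8771
After subsystem 4 (A=0.952): product = 0.835
After subsystem 5 (A=0.956): product = 0.7983
A_sys = 0.7983

0.7983


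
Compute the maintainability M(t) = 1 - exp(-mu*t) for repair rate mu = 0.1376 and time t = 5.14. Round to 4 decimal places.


mu = 0.1376, t = 5.14
mu * t = 0.1376 * 5.14 = 0.7073
exp(-0.7073) = 0.493
M(t) = 1 - 0.493
M(t) = 0.507

0.507


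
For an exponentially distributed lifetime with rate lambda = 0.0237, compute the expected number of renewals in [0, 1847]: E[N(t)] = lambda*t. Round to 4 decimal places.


lambda = 0.0237
t = 1847
E[N(t)] = lambda * t
E[N(t)] = 0.0237 * 1847
E[N(t)] = 43.7739

43.7739


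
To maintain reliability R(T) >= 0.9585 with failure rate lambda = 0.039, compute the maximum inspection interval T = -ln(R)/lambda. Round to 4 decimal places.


R_target = 0.9585
lambda = 0.039
-ln(0.9585) = 0.0424
T = 0.0424 / 0.039
T = 1.0868

1.0868


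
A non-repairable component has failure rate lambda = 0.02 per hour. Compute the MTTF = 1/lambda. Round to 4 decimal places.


lambda = 0.02
MTTF = 1 / 0.02
MTTF = 50.0

50.0


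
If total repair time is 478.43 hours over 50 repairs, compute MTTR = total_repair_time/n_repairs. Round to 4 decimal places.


total_repair_time = 478.43
n_repairs = 50
MTTR = 478.43 / 50
MTTR = 9.5686

9.5686


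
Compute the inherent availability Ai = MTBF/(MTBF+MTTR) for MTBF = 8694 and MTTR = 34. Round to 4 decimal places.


MTBF = 8694
MTTR = 34
MTBF + MTTR = 8728
Ai = 8694 / 8728
Ai = 0.9961

0.9961


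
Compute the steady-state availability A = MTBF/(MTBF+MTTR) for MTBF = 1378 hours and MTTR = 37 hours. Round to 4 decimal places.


MTBF = 1378
MTTR = 37
MTBF + MTTR = 1415
A = 1378 / 1415
A = 0.9739

0.9739


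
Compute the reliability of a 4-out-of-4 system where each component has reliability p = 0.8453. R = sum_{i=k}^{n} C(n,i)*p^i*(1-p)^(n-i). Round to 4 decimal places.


k = 4, n = 4, p = 0.8453
i=4: C(4,4)=1 * 0.8453^4 * 0.1547^0 = 0.5106
R = sum of terms = 0.5106

0.5106


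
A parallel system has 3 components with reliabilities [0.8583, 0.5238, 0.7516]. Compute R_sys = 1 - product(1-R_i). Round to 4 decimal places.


Components: [0.8583, 0.5238, 0.7516]
(1 - 0.8583) = 0.1417, running product = 0.1417
(1 - 0.5238) = 0.4762, running product = 0.0675
(1 - 0.7516) = 0.2484, running product = 0.0168
Product of (1-R_i) = 0.0168
R_sys = 1 - 0.0168 = 0.9832

0.9832


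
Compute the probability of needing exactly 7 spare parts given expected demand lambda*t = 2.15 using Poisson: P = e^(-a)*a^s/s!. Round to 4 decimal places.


a = 2.15, s = 7
e^(-a) = e^(-2.15) = 0.1165
a^s = 2.15^7 = 212.3583
s! = 5040
P = 0.1165 * 212.3583 / 5040
P = 0.0049

0.0049


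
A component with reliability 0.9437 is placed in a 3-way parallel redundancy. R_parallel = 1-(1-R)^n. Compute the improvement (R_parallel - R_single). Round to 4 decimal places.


R_single = 0.9437, n = 3
1 - R_single = 0.0563
(1 - R_single)^n = 0.0563^3 = 0.0002
R_parallel = 1 - 0.0002 = 0.9998
Improvement = 0.9998 - 0.9437
Improvement = 0.0561

0.0561


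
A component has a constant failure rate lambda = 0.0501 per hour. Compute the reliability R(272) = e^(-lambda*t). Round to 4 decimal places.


lambda = 0.0501
t = 272
lambda * t = 13.6272
R(t) = e^(-13.6272)
R(t) = 0.0

0.0


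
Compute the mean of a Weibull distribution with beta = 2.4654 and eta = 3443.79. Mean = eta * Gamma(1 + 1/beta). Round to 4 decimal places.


beta = 2.4654, eta = 3443.79
1/beta = 0.4056
1 + 1/beta = 1.4056
Gamma(1.4056) = 0.887
Mean = 3443.79 * 0.887
Mean = 3054.5468

3054.5468


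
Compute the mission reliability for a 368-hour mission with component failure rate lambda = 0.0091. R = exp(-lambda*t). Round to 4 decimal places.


lambda = 0.0091
mission_time = 368
lambda * t = 0.0091 * 368 = 3.3488
R = exp(-3.3488)
R = 0.0351

0.0351


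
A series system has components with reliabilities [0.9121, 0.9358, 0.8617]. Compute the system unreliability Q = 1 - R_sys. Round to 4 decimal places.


Components: [0.9121, 0.9358, 0.8617]
After component 1: product = 0.9121
After component 2: product = 0.8535
After component 3: product = 0.7355
R_sys = 0.7355
Q = 1 - 0.7355 = 0.2645

0.2645


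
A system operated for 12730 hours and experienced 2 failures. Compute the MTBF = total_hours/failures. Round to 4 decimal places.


total_hours = 12730
failures = 2
MTBF = 12730 / 2
MTBF = 6365.0

6365.0


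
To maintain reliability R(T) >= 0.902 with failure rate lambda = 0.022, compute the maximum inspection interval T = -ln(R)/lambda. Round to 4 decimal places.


R_target = 0.902
lambda = 0.022
-ln(0.902) = 0.1031
T = 0.1031 / 0.022
T = 4.6882

4.6882


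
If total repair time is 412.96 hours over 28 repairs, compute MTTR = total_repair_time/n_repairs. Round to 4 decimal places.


total_repair_time = 412.96
n_repairs = 28
MTTR = 412.96 / 28
MTTR = 14.7486

14.7486


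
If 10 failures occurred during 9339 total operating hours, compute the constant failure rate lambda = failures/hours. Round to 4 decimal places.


failures = 10
total_hours = 9339
lambda = 10 / 9339
lambda = 0.0011

0.0011


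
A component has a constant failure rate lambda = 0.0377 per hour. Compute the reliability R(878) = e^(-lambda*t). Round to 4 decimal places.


lambda = 0.0377
t = 878
lambda * t = 33.1006
R(t) = e^(-33.1006)
R(t) = 0.0

0.0


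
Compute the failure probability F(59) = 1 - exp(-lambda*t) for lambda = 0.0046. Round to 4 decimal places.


lambda = 0.0046, t = 59
lambda * t = 0.2714
exp(-0.2714) = 0.7623
F(t) = 1 - 0.7623
F(t) = 0.2377

0.2377


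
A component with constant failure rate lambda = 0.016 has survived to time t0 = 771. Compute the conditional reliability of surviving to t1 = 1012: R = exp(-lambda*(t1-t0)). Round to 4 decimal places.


lambda = 0.016
t0 = 771, t1 = 1012
t1 - t0 = 241
lambda * (t1-t0) = 0.016 * 241 = 3.856
R = exp(-3.856)
R = 0.0212

0.0212


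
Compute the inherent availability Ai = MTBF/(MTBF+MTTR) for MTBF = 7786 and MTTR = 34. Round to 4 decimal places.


MTBF = 7786
MTTR = 34
MTBF + MTTR = 7820
Ai = 7786 / 7820
Ai = 0.9957

0.9957


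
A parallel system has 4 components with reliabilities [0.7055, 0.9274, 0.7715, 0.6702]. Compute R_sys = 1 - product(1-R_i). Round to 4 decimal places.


Components: [0.7055, 0.9274, 0.7715, 0.6702]
(1 - 0.7055) = 0.2945, running product = 0.2945
(1 - 0.9274) = 0.0726, running product = 0.0214
(1 - 0.7715) = 0.2285, running product = 0.0049
(1 - 0.6702) = 0.3298, running product = 0.0016
Product of (1-R_i) = 0.0016
R_sys = 1 - 0.0016 = 0.9984

0.9984


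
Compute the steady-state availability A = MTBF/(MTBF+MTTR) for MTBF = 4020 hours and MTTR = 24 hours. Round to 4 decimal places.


MTBF = 4020
MTTR = 24
MTBF + MTTR = 4044
A = 4020 / 4044
A = 0.9941

0.9941


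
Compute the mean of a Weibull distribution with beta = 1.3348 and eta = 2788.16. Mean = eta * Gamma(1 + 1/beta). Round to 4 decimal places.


beta = 1.3348, eta = 2788.16
1/beta = 0.7492
1 + 1/beta = 1.7492
Gamma(1.7492) = 0.9189
Mean = 2788.16 * 0.9189
Mean = 2561.9715

2561.9715


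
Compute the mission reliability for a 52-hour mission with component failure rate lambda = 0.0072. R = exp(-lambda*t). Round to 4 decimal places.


lambda = 0.0072
mission_time = 52
lambda * t = 0.0072 * 52 = 0.3744
R = exp(-0.3744)
R = 0.6877

0.6877


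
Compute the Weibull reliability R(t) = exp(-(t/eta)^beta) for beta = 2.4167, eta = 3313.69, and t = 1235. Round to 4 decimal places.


beta = 2.4167, eta = 3313.69, t = 1235
t/eta = 1235 / 3313.69 = 0.3727
(t/eta)^beta = 0.3727^2.4167 = 0.0921
R(t) = exp(-0.0921)
R(t) = 0.912

0.912


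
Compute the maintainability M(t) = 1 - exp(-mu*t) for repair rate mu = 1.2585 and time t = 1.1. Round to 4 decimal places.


mu = 1.2585, t = 1.1
mu * t = 1.2585 * 1.1 = 1.3843
exp(-1.3843) = 0.2505
M(t) = 1 - 0.2505
M(t) = 0.7495

0.7495


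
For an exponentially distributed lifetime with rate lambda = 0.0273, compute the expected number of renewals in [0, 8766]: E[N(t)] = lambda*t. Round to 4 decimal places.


lambda = 0.0273
t = 8766
E[N(t)] = lambda * t
E[N(t)] = 0.0273 * 8766
E[N(t)] = 239.3118

239.3118


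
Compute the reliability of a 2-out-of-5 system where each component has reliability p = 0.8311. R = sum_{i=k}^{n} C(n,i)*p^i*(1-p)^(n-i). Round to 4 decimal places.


k = 2, n = 5, p = 0.8311
i=2: C(5,2)=10 * 0.8311^2 * 0.1689^3 = 0.0333
i=3: C(5,3)=10 * 0.8311^3 * 0.1689^2 = 0.1638
i=4: C(5,4)=5 * 0.8311^4 * 0.1689^1 = 0.4029
i=5: C(5,5)=1 * 0.8311^5 * 0.1689^0 = 0.3965
R = sum of terms = 0.9965

0.9965


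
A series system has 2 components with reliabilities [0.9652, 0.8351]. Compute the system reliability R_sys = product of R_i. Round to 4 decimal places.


Components: [0.9652, 0.8351]
After component 1 (R=0.9652): product = 0.9652
After component 2 (R=0.8351): product = 0.806
R_sys = 0.806

0.806


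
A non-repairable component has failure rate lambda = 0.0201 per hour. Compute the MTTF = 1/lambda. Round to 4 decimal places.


lambda = 0.0201
MTTF = 1 / 0.0201
MTTF = 49.7512

49.7512


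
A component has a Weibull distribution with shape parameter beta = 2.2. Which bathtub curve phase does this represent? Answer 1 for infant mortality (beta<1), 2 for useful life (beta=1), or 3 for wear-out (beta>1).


beta = 2.2
Compare beta to 1:
beta < 1 => infant mortality (phase 1)
beta = 1 => useful life (phase 2)
beta > 1 => wear-out (phase 3)
Since beta = 2.2, this is wear-out (increasing failure rate)
Phase = 3

3


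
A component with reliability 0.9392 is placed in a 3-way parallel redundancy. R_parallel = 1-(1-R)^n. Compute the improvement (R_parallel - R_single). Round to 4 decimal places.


R_single = 0.9392, n = 3
1 - R_single = 0.0608
(1 - R_single)^n = 0.0608^3 = 0.0002
R_parallel = 1 - 0.0002 = 0.9998
Improvement = 0.9998 - 0.9392
Improvement = 0.0606

0.0606


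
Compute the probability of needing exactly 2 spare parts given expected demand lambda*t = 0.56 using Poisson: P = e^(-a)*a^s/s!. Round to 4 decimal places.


a = 0.56, s = 2
e^(-a) = e^(-0.56) = 0.5712
a^s = 0.56^2 = 0.3136
s! = 2
P = 0.5712 * 0.3136 / 2
P = 0.0896

0.0896


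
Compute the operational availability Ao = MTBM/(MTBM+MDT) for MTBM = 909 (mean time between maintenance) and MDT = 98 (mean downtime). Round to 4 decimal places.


MTBM = 909
MDT = 98
MTBM + MDT = 1007
Ao = 909 / 1007
Ao = 0.9027

0.9027


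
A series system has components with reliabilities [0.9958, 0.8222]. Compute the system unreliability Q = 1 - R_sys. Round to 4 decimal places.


Components: [0.9958, 0.8222]
After component 1: product = 0.9958
After component 2: product = 0.8187
R_sys = 0.8187
Q = 1 - 0.8187 = 0.1813

0.1813


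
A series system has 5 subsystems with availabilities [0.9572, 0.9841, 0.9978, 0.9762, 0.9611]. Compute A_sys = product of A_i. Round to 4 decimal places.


Subsystems: [0.9572, 0.9841, 0.9978, 0.9762, 0.9611]
After subsystem 1 (A=0.9572): product = 0.9572
After subsystem 2 (A=0.9841): product = 0.942
After subsystem 3 (A=0.9978): product = 0.9399
After subsystem 4 (A=0.9762): product = 0.9175
After subsystem 5 (A=0.9611): product = 0.8818
A_sys = 0.8818

0.8818


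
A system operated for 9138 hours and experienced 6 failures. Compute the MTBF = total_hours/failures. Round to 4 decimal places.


total_hours = 9138
failures = 6
MTBF = 9138 / 6
MTBF = 1523.0

1523.0


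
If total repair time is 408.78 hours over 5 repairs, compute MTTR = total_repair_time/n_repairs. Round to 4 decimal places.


total_repair_time = 408.78
n_repairs = 5
MTTR = 408.78 / 5
MTTR = 81.756

81.756


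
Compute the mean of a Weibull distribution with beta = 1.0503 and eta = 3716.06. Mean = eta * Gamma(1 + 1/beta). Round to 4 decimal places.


beta = 1.0503, eta = 3716.06
1/beta = 0.9521
1 + 1/beta = 1.9521
Gamma(1.9521) = 0.9807
Mean = 3716.06 * 0.9807
Mean = 3644.297

3644.297


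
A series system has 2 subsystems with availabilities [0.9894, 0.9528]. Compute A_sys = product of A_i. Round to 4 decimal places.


Subsystems: [0.9894, 0.9528]
After subsystem 1 (A=0.9894): product = 0.9894
After subsystem 2 (A=0.9528): product = 0.9427
A_sys = 0.9427

0.9427


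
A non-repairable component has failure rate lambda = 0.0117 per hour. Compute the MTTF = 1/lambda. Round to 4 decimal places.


lambda = 0.0117
MTTF = 1 / 0.0117
MTTF = 85.4701

85.4701


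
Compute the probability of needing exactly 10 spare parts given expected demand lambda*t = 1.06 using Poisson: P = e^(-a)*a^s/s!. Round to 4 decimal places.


a = 1.06, s = 10
e^(-a) = e^(-1.06) = 0.3465
a^s = 1.06^10 = 1.7908
s! = 3628800
P = 0.3465 * 1.7908 / 3628800
P = 0.0

0.0


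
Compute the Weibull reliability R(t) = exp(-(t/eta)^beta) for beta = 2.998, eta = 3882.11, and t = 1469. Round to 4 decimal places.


beta = 2.998, eta = 3882.11, t = 1469
t/eta = 1469 / 3882.11 = 0.3784
(t/eta)^beta = 0.3784^2.998 = 0.0543
R(t) = exp(-0.0543)
R(t) = 0.9472

0.9472


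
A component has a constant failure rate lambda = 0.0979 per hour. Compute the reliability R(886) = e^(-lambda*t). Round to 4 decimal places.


lambda = 0.0979
t = 886
lambda * t = 86.7394
R(t) = e^(-86.7394)
R(t) = 0.0

0.0


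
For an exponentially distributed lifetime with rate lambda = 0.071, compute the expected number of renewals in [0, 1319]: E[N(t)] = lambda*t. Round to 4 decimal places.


lambda = 0.071
t = 1319
E[N(t)] = lambda * t
E[N(t)] = 0.071 * 1319
E[N(t)] = 93.649

93.649


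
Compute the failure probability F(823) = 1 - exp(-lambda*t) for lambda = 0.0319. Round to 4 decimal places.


lambda = 0.0319, t = 823
lambda * t = 26.2537
exp(-26.2537) = 0.0
F(t) = 1 - 0.0
F(t) = 1.0

1.0


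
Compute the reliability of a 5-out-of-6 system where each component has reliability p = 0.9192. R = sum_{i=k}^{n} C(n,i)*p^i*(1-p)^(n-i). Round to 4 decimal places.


k = 5, n = 6, p = 0.9192
i=5: C(6,5)=6 * 0.9192^5 * 0.0808^1 = 0.3181
i=6: C(6,6)=1 * 0.9192^6 * 0.0808^0 = 0.6032
R = sum of terms = 0.9213

0.9213


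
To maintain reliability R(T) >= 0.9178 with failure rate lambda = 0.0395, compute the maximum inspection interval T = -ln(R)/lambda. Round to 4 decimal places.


R_target = 0.9178
lambda = 0.0395
-ln(0.9178) = 0.0858
T = 0.0858 / 0.0395
T = 2.1715

2.1715


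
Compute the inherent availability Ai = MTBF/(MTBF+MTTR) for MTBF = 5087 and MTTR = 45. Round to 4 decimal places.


MTBF = 5087
MTTR = 45
MTBF + MTTR = 5132
Ai = 5087 / 5132
Ai = 0.9912

0.9912


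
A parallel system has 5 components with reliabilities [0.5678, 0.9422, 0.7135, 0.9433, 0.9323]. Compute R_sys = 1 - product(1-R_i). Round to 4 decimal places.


Components: [0.5678, 0.9422, 0.7135, 0.9433, 0.9323]
(1 - 0.5678) = 0.4322, running product = 0.4322
(1 - 0.9422) = 0.0578, running product = 0.025
(1 - 0.7135) = 0.2865, running product = 0.0072
(1 - 0.9433) = 0.0567, running product = 0.0004
(1 - 0.9323) = 0.0677, running product = 0.0
Product of (1-R_i) = 0.0
R_sys = 1 - 0.0 = 1.0

1.0


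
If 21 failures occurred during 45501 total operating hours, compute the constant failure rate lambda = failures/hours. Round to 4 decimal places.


failures = 21
total_hours = 45501
lambda = 21 / 45501
lambda = 0.0005

0.0005


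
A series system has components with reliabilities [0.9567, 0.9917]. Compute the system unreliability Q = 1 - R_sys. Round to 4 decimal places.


Components: [0.9567, 0.9917]
After component 1: product = 0.9567
After component 2: product = 0.9488
R_sys = 0.9488
Q = 1 - 0.9488 = 0.0512

0.0512


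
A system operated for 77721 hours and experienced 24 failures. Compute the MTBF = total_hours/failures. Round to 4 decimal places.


total_hours = 77721
failures = 24
MTBF = 77721 / 24
MTBF = 3238.375

3238.375


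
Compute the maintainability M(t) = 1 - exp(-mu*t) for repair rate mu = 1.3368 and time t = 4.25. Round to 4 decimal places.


mu = 1.3368, t = 4.25
mu * t = 1.3368 * 4.25 = 5.6814
exp(-5.6814) = 0.0034
M(t) = 1 - 0.0034
M(t) = 0.9966

0.9966


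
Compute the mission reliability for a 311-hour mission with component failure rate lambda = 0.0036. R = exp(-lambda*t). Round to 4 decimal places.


lambda = 0.0036
mission_time = 311
lambda * t = 0.0036 * 311 = 1.1196
R = exp(-1.1196)
R = 0.3264

0.3264


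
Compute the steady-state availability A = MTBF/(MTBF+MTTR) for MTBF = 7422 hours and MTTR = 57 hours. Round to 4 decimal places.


MTBF = 7422
MTTR = 57
MTBF + MTTR = 7479
A = 7422 / 7479
A = 0.9924

0.9924


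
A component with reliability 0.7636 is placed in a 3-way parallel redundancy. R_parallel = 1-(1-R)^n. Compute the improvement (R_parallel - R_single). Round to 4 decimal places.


R_single = 0.7636, n = 3
1 - R_single = 0.2364
(1 - R_single)^n = 0.2364^3 = 0.0132
R_parallel = 1 - 0.0132 = 0.9868
Improvement = 0.9868 - 0.7636
Improvement = 0.2232

0.2232


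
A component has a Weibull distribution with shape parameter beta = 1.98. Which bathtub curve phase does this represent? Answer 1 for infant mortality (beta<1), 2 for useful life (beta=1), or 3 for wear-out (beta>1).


beta = 1.98
Compare beta to 1:
beta < 1 => infant mortality (phase 1)
beta = 1 => useful life (phase 2)
beta > 1 => wear-out (phase 3)
Since beta = 1.98, this is wear-out (increasing failure rate)
Phase = 3

3


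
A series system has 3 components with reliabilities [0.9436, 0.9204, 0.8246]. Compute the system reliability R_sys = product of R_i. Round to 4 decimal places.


Components: [0.9436, 0.9204, 0.8246]
After component 1 (R=0.9436): product = 0.9436
After component 2 (R=0.9204): product = 0.8685
After component 3 (R=0.8246): product = 0.7162
R_sys = 0.7162

0.7162


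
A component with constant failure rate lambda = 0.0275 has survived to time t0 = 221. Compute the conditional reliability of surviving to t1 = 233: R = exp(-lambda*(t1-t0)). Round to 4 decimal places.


lambda = 0.0275
t0 = 221, t1 = 233
t1 - t0 = 12
lambda * (t1-t0) = 0.0275 * 12 = 0.33
R = exp(-0.33)
R = 0.7189

0.7189


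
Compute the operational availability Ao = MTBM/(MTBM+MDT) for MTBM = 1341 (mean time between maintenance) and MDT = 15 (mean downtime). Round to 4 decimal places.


MTBM = 1341
MDT = 15
MTBM + MDT = 1356
Ao = 1341 / 1356
Ao = 0.9889

0.9889


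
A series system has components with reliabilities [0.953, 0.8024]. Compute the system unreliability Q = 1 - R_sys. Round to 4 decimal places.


Components: [0.953, 0.8024]
After component 1: product = 0.953
After component 2: product = 0.7647
R_sys = 0.7647
Q = 1 - 0.7647 = 0.2353

0.2353


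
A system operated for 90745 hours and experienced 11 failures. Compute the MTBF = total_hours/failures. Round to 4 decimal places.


total_hours = 90745
failures = 11
MTBF = 90745 / 11
MTBF = 8249.5455

8249.5455


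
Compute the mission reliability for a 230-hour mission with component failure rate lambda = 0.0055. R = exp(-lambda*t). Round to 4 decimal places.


lambda = 0.0055
mission_time = 230
lambda * t = 0.0055 * 230 = 1.265
R = exp(-1.265)
R = 0.2822

0.2822


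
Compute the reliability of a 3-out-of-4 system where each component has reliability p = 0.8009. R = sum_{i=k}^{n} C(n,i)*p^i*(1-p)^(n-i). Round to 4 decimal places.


k = 3, n = 4, p = 0.8009
i=3: C(4,3)=4 * 0.8009^3 * 0.1991^1 = 0.4091
i=4: C(4,4)=1 * 0.8009^4 * 0.1991^0 = 0.4114
R = sum of terms = 0.8206

0.8206


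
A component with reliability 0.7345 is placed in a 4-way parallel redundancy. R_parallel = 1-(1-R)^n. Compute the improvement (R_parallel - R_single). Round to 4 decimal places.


R_single = 0.7345, n = 4
1 - R_single = 0.2655
(1 - R_single)^n = 0.2655^4 = 0.005
R_parallel = 1 - 0.005 = 0.995
Improvement = 0.995 - 0.7345
Improvement = 0.2605

0.2605


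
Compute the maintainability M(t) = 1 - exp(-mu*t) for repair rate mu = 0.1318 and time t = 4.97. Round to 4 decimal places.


mu = 0.1318, t = 4.97
mu * t = 0.1318 * 4.97 = 0.655
exp(-0.655) = 0.5194
M(t) = 1 - 0.5194
M(t) = 0.4806

0.4806


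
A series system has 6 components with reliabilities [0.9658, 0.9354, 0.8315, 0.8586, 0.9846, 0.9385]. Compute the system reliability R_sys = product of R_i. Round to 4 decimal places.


Components: [0.9658, 0.9354, 0.8315, 0.8586, 0.9846, 0.9385]
After component 1 (R=0.9658): product = 0.9658
After component 2 (R=0.9354): product = 0.9034
After component 3 (R=0.8315): product = 0.7512
After component 4 (R=0.8586): product = 0.645
After component 5 (R=0.9846): product = 0.635
After component 6 (R=0.9385): product = 0.596
R_sys = 0.596

0.596


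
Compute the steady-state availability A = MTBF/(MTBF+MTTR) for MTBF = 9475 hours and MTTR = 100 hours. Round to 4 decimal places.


MTBF = 9475
MTTR = 100
MTBF + MTTR = 9575
A = 9475 / 9575
A = 0.9896

0.9896


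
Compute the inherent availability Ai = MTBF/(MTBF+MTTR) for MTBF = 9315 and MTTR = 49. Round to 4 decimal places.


MTBF = 9315
MTTR = 49
MTBF + MTTR = 9364
Ai = 9315 / 9364
Ai = 0.9948

0.9948


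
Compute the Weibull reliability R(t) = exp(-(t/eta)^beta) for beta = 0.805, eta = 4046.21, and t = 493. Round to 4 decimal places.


beta = 0.805, eta = 4046.21, t = 493
t/eta = 493 / 4046.21 = 0.1218
(t/eta)^beta = 0.1218^0.805 = 0.1837
R(t) = exp(-0.1837)
R(t) = 0.8322

0.8322


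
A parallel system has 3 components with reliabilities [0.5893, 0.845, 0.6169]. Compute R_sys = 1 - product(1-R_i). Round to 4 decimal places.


Components: [0.5893, 0.845, 0.6169]
(1 - 0.5893) = 0.4107, running product = 0.4107
(1 - 0.845) = 0.155, running product = 0.0637
(1 - 0.6169) = 0.3831, running product = 0.0244
Product of (1-R_i) = 0.0244
R_sys = 1 - 0.0244 = 0.9756

0.9756


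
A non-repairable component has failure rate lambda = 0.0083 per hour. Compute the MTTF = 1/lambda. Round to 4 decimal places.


lambda = 0.0083
MTTF = 1 / 0.0083
MTTF = 120.4819

120.4819


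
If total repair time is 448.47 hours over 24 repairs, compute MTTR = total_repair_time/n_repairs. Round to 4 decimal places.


total_repair_time = 448.47
n_repairs = 24
MTTR = 448.47 / 24
MTTR = 18.6863

18.6863


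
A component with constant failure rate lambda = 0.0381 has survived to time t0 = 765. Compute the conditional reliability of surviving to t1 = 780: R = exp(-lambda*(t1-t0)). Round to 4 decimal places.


lambda = 0.0381
t0 = 765, t1 = 780
t1 - t0 = 15
lambda * (t1-t0) = 0.0381 * 15 = 0.5715
R = exp(-0.5715)
R = 0.5647

0.5647


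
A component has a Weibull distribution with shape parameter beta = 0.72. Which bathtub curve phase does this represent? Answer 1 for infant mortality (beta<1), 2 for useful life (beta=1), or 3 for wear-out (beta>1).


beta = 0.72
Compare beta to 1:
beta < 1 => infant mortality (phase 1)
beta = 1 => useful life (phase 2)
beta > 1 => wear-out (phase 3)
Since beta = 0.72, this is infant mortality (decreasing failure rate)
Phase = 1

1


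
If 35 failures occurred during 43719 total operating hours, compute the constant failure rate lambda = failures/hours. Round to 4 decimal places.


failures = 35
total_hours = 43719
lambda = 35 / 43719
lambda = 0.0008

0.0008


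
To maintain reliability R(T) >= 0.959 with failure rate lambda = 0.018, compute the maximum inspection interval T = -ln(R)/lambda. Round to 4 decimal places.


R_target = 0.959
lambda = 0.018
-ln(0.959) = 0.0419
T = 0.0419 / 0.018
T = 2.3258

2.3258


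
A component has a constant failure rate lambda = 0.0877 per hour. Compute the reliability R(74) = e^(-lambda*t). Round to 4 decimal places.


lambda = 0.0877
t = 74
lambda * t = 6.4898
R(t) = e^(-6.4898)
R(t) = 0.0015

0.0015


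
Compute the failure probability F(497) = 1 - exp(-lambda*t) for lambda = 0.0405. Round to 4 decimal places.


lambda = 0.0405, t = 497
lambda * t = 20.1285
exp(-20.1285) = 0.0
F(t) = 1 - 0.0
F(t) = 1.0

1.0


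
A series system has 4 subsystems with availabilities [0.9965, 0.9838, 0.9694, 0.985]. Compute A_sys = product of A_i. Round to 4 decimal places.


Subsystems: [0.9965, 0.9838, 0.9694, 0.985]
After subsystem 1 (A=0.9965): product = 0.9965
After subsystem 2 (A=0.9838): product = 0.9804
After subsystem 3 (A=0.9694): product = 0.9504
After subsystem 4 (A=0.985): product = 0.9361
A_sys = 0.9361

0.9361
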